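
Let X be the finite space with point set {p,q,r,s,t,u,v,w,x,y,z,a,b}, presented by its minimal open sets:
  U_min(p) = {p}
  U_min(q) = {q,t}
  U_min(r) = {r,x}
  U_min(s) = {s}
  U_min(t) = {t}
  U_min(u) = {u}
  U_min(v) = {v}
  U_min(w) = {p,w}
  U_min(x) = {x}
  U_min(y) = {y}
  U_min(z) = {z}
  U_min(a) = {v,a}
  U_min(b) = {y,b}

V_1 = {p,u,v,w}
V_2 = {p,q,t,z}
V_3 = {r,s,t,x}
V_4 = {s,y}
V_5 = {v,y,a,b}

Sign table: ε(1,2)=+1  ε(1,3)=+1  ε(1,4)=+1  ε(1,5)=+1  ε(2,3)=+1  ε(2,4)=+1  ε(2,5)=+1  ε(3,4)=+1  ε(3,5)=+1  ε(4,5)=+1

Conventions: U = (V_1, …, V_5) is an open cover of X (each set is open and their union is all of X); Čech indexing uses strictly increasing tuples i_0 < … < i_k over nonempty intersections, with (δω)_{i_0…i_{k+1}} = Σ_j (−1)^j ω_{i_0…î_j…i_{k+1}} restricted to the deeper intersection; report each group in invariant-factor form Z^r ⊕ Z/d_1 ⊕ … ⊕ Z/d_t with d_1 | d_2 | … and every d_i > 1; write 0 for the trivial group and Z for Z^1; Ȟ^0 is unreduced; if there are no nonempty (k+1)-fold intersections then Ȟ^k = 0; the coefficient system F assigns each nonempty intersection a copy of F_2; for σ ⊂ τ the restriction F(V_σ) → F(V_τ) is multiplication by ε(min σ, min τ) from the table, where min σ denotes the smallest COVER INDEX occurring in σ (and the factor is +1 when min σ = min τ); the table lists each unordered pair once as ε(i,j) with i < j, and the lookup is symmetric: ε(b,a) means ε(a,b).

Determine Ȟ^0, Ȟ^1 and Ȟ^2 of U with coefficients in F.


Ȟ^0(U;F) ≅ Z/2, Ȟ^1(U;F) ≅ Z/2 and Ȟ^2(U;F) ≅ 0

nonempty intersections:
  V12={p} V15={v} V23={t} V34={s} V45={y}
C dims 5,5; δ0: rk_F2 4
Ȟ^0: (5−4)−0=1 ⇒ Z/2
Ȟ^1: (5−0)−4=1 ⇒ Z/2
Ȟ^2: (0−0)−0=0 ⇒ 0


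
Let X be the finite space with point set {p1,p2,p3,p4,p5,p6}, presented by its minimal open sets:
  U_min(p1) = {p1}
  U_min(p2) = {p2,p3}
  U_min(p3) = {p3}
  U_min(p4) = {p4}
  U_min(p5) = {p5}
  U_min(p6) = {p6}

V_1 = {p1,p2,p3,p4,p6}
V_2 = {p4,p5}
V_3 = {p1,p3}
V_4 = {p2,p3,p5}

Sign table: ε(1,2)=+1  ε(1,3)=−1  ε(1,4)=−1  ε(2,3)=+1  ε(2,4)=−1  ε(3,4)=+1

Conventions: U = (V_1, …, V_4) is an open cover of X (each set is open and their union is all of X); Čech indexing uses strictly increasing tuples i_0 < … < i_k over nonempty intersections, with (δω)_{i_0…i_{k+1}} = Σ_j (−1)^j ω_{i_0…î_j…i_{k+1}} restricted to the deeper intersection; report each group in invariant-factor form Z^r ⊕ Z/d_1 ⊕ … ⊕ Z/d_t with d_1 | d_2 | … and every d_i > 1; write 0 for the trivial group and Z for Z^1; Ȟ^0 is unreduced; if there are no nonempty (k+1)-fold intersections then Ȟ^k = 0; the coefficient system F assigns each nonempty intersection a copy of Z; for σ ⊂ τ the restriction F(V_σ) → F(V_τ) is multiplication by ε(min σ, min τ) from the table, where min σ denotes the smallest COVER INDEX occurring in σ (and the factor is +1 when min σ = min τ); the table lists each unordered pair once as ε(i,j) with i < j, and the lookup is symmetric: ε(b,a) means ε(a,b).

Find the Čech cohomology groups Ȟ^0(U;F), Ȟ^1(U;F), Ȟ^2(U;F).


Ȟ^0 ≅ Z, Ȟ^1 ≅ Z and Ȟ^2 ≅ 0

nerve simplices:
  V12={p4} V13={p1,p3} V14={p2,p3} V24={p5} V34={p3}
  V134={p3}
C dims 4,5,1; δ0: rk 3, SNF 1^3; δ1: rk 1, SNF 1^1
degree 0: 4−3−0 = 1 → Ȟ^0 ≅ Z
degree 1: 5−1−3 = 1 → Ȟ^1 ≅ Z
degree 2: 1−0−1 = 0 → Ȟ^2 ≅ 0


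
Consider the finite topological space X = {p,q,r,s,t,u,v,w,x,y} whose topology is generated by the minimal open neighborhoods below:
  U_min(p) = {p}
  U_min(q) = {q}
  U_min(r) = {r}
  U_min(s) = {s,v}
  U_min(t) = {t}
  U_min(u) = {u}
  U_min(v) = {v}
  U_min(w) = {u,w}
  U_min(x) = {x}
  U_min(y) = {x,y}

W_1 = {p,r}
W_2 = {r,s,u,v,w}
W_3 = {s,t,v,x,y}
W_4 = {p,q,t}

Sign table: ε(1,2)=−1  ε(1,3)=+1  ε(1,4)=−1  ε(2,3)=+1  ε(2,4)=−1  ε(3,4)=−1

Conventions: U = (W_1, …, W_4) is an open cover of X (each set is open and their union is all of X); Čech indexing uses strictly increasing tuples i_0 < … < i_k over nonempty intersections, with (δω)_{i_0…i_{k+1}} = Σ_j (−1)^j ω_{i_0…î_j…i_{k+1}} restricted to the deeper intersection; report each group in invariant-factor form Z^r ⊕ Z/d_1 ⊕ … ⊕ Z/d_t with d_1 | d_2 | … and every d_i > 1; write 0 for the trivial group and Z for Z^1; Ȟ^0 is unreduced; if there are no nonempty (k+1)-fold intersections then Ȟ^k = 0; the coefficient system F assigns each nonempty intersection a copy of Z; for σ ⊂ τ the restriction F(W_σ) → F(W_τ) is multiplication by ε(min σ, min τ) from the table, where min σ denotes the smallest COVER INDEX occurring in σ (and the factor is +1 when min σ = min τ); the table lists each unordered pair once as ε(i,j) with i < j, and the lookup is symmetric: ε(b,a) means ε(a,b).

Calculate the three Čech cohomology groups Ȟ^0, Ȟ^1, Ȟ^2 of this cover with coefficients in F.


nerve of the cover:
  W12={r} W14={p} W23={s,v} W34={t}
C dims 4,4; δ0: rk 4, SNF 1^3·2
Ȟ^0 = (4 − 4) − 0 = 0, so Ȟ^0 ≅ 0
Ȟ^1 = (4 − 0) − 4 = 0 plus torsion [2], so Ȟ^1 ≅ Z/2
Ȟ^2 = (0 − 0) − 0 = 0, so Ȟ^2 ≅ 0

Ȟ^0(U;F) ≅ 0, Ȟ^1(U;F) ≅ Z/2 and Ȟ^2(U;F) ≅ 0


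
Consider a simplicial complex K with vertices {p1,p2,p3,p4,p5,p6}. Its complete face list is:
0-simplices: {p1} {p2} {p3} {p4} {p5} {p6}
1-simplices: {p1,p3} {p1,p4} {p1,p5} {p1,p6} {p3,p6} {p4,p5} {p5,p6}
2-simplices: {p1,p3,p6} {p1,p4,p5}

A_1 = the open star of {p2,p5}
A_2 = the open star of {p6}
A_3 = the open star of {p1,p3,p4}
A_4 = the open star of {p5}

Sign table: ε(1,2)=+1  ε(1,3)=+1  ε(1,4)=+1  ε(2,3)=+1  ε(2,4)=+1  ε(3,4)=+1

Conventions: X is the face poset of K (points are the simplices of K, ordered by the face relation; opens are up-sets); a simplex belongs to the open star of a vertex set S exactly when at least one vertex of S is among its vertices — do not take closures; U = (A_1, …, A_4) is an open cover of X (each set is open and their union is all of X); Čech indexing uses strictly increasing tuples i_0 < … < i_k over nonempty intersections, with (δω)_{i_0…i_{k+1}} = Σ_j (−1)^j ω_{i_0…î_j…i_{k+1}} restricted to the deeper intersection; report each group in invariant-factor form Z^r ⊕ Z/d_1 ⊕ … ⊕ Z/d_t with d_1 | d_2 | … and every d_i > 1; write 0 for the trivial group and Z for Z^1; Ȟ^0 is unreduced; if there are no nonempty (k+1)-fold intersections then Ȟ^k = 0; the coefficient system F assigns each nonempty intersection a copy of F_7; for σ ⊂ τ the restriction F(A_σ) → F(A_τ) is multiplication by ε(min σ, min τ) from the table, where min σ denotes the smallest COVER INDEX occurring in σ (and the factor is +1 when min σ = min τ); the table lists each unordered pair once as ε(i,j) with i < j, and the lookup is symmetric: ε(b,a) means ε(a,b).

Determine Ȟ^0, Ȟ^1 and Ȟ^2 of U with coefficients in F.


nerve of the cover:
  A1={{p2},{p5},{p1,p5},{p4,p5},{p5,p6},{p1,p4,p5}} A2={{p6},{p1,p6},{p3,p6},{p5,p6},{p1,p3,p6}} A3={{p1},{p3},{p4},{p1,p3},{p1,p4},{p1,p5},{p1,p6},{p3,p6},{p4,p5},{p1,p3,p6},{p1,p4,p5}} A4={{p5},{p1,p5},{p4,p5},{p5,p6},{p1,p4,p5}}
  A12={{p5,p6}} A13={{p1,p5},{p4,p5},{p1,p4,p5}} A14={{p5},{p1,p5},{p4,p5},{p5,p6},{p1,p4,p5}} A23={{p1,p6},{p3,p6},{p1,p3,p6}} A24={{p5,p6}} A34={{p1,p5},{p4,p5},{p1,p4,p5}}
  A124={{p5,p6}} A134={{p1,p5},{p4,p5},{p1,p4,p5}}
C dims 4,6,2; δ0: rk_F7 3; δ1: rk_F7 2
Ȟ^0 = (4 − 3) − 0 = 1, so Ȟ^0 ≅ Z/7
Ȟ^1 = (6 − 2) − 3 = 1, so Ȟ^1 ≅ Z/7
Ȟ^2 = (2 − 0) − 2 = 0, so Ȟ^2 ≅ 0

Ȟ^0 ≅ Z/7; Ȟ^1 ≅ Z/7; Ȟ^2 ≅ 0


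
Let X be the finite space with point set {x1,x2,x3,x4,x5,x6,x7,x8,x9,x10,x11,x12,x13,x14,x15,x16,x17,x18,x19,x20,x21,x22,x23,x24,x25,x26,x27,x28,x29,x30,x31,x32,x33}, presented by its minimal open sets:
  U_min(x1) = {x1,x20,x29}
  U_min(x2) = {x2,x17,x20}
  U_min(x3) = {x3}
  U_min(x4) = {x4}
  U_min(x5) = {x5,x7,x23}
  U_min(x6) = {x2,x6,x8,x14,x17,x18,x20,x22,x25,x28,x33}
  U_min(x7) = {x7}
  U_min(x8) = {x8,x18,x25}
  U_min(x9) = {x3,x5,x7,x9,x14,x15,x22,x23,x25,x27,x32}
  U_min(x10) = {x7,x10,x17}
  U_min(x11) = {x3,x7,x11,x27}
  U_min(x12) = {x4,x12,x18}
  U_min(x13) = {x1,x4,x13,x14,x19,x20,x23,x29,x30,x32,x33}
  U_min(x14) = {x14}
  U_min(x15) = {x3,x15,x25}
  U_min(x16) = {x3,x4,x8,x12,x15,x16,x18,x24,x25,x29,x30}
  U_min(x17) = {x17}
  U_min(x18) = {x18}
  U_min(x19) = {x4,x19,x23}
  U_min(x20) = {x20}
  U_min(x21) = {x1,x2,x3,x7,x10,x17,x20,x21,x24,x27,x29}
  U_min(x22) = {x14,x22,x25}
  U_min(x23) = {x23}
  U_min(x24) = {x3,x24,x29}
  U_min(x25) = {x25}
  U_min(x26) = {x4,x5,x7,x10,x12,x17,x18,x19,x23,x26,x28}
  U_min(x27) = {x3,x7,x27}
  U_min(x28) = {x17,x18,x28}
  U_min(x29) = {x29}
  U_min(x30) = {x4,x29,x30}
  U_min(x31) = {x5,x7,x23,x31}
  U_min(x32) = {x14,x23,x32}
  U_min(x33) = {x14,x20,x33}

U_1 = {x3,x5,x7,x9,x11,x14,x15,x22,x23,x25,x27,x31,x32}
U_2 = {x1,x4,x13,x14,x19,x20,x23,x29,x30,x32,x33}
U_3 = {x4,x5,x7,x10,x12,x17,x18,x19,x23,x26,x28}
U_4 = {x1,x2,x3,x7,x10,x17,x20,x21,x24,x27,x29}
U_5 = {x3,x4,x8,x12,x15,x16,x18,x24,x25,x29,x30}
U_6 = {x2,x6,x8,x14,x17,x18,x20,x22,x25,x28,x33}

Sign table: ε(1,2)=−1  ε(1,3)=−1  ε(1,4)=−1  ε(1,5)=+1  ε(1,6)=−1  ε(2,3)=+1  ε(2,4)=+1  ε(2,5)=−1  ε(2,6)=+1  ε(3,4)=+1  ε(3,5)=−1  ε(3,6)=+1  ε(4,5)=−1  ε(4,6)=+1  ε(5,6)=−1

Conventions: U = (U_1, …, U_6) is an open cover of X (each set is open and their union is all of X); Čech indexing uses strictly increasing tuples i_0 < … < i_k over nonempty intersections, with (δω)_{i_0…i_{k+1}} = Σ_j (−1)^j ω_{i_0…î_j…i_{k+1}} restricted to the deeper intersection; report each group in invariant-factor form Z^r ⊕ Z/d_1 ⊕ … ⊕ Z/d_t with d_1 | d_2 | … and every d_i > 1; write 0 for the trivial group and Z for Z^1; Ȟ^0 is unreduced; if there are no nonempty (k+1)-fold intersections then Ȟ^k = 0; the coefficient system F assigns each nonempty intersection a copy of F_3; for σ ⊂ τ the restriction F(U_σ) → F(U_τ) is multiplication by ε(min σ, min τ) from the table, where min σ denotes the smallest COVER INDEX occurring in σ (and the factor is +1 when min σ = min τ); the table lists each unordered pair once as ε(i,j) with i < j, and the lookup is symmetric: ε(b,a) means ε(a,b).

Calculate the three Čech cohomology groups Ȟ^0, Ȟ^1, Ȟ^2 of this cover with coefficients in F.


intersection data:
  U12={x14,x23,x32} U13={x5,x7,x23} U14={x3,x7,x27} U15={x3,x15,x25} U16={x14,x22,x25} U23={x4,x19,x23} U24={x1,x20,x29} U25={x4,x29,x30} U26={x14,x20,x33} U34={x7,x10,x17} U35={x4,x12,x18} U36={x17,x18,x28} U45={x3,x24,x29} U46={x2,x17,x20} U56={x8,x18,x25}
  U123={x23} U126={x14} U134={x7} U145={x3} U156={x25} U235={x4} U245={x29} U246={x20} U346={x17} U356={x18}
C dims 6,15,10; δ0: rk_F3 5; δ1: rk_F3 10
Ȟ^0 = (6 − 5) − 0 = 1, so Ȟ^0 ≅ Z/3
Ȟ^1 = (15 − 10) − 5 = 0, so Ȟ^1 ≅ 0
Ȟ^2 = (10 − 0) − 10 = 0, so Ȟ^2 ≅ 0

Ȟ^0 = Z/3,  Ȟ^1 = 0,  Ȟ^2 = 0


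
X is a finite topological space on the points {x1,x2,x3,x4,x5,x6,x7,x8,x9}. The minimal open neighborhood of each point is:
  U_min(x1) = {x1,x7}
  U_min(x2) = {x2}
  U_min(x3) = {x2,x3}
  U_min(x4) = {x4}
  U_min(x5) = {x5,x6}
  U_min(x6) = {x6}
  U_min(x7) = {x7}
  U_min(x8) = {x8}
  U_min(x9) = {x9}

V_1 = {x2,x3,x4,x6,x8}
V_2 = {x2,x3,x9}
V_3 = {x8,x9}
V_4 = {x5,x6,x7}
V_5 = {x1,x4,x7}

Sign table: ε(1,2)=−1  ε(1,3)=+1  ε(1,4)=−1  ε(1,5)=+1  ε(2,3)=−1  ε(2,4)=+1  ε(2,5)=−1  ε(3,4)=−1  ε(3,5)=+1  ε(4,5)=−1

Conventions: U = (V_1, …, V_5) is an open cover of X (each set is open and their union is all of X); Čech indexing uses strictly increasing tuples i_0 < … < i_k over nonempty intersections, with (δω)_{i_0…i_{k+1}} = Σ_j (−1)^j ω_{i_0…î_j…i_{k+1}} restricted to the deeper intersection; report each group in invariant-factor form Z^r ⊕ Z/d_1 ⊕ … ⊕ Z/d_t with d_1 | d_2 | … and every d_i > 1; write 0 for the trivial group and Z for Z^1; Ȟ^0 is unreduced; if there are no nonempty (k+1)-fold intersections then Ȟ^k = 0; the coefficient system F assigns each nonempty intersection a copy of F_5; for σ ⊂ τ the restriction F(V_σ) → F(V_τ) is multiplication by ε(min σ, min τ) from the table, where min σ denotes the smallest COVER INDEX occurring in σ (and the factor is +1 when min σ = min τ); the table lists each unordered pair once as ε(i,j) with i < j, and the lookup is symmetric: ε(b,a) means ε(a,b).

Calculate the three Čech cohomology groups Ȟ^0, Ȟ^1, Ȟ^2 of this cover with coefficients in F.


intersection data:
  V12={x2,x3} V13={x8} V14={x6} V15={x4} V23={x9} V45={x7}
C dims 5,6; δ0: rk_F5 4
Ȟ^0 = (5 − 4) − 0 = 1, so Ȟ^0 ≅ Z/5
Ȟ^1 = (6 − 0) − 4 = 2, so Ȟ^1 ≅ Z/5 ⊕ Z/5
Ȟ^2 = (0 − 0) − 0 = 0, so Ȟ^2 ≅ 0

Ȟ^0 ≅ Z/5, Ȟ^1 ≅ Z/5 ⊕ Z/5 and Ȟ^2 ≅ 0


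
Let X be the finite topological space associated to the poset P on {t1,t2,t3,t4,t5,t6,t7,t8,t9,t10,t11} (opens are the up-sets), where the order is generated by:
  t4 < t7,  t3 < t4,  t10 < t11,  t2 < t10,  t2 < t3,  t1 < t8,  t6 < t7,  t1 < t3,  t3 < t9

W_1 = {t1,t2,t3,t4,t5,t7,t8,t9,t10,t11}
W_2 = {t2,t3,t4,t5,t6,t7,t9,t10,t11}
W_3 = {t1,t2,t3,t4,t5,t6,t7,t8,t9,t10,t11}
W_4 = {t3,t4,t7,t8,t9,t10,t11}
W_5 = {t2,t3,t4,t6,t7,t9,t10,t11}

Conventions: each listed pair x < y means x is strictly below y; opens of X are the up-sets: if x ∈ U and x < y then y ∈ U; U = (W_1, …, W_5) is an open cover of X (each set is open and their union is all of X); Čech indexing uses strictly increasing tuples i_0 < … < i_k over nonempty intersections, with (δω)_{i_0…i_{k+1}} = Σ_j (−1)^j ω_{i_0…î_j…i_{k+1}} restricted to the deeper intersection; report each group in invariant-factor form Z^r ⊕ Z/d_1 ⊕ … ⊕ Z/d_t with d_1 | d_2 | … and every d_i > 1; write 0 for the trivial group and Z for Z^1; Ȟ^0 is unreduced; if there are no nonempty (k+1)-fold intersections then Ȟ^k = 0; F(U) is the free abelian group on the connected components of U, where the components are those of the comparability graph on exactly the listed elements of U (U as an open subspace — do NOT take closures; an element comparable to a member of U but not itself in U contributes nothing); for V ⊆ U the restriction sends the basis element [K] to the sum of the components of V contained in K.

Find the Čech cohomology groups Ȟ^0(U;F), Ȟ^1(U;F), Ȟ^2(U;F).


Ȟ^0 ≅ Z^2, Ȟ^1 ≅ 0 and Ȟ^2 ≅ 0

cover nerve:
  W12={t2,t3,t4,t5,t7,t9,t10,t11} W13={t1,t2,t3,t4,t5,t7,t8,t9,t10,t11} W14={t3,t4,t7,t8,t9,t10,t11} W15={t2,t3,t4,t7,t9,t10,t11} W23={t2,t3,t4,t5,t6,t7,t9,t10,t11} W24={t3,t4,t7,t9,t10,t11} W25={t2,t3,t4,t6,t7,t9,t10,t11} W34={t3,t4,t7,t8,t9,t10,t11} W35={t2,t3,t4,t6,t7,t9,t10,t11} W45={t3,t4,t7,t9,t10,t11}
  W123={t2,t3,t4,t5,t7,t9,t10,t11} W124={t3,t4,t7,t9,t10,t11} W125={t2,t3,t4,t7,t9,t10,t11} W134={t3,t4,t7,t8,t9,t10,t11} W135={t2,t3,t4,t7,t9,t10,t11} W145={t3,t4,t7,t9,t10,t11} W234={t3,t4,t7,t9,t10,t11} W235={t2,t3,t4,t6,t7,t9,t10,t11} W245={t3,t4,t7,t9,t10,t11} W345={t3,t4,t7,t9,t10,t11}
  W1234={t3,t4,t7,t9,t10,t11} W1235={t2,t3,t4,t7,t9,t10,t11} W1245={t3,t4,t7,t9,t10,t11} W1345={t3,t4,t7,t9,t10,t11} W2345={t3,t4,t7,t9,t10,t11}
  W12345={t3,t4,t7,t9,t10,t11}
components per intersection:
  W1: {t1,t2,t3,t4,t7,t8,t9,t10,t11} {t5}
  W2: {t2,t3,t4,t6,t7,t9,t10,t11} {t5}
  W3: {t1,t2,t3,t4,t6,t7,t8,t9,t10,t11} {t5}
  W4: {t3,t4,t7,t9} {t8} {t10,t11}
  W5: {t2,t3,t4,t6,t7,t9,t10,t11}
  W12: {t2,t3,t4,t7,t9,t10,t11} {t5}
  W13: {t1,t2,t3,t4,t7,t8,t9,t10,t11} {t5}
  W14: {t3,t4,t7,t9} {t8} {t10,t11}
  W15: {t2,t3,t4,t7,t9,t10,t11}
  W23: {t2,t3,t4,t6,t7,t9,t10,t11} {t5}
  W24: {t3,t4,t7,t9} {t10,t11}
  W25: {t2,t3,t4,t6,t7,t9,t10,t11}
  W34: {t3,t4,t7,t9} {t8} {t10,t11}
  W35: {t2,t3,t4,t6,t7,t9,t10,t11}
  W45: {t3,t4,t7,t9} {t10,t11}
  W123: {t2,t3,t4,t7,t9,t10,t11} {t5}
  W124: {t3,t4,t7,t9} {t10,t11}
  W125: {t2,t3,t4,t7,t9,t10,t11}
  W134: {t3,t4,t7,t9} {t8} {t10,t11}
  W135: {t2,t3,t4,t7,t9,t10,t11}
  W145: {t3,t4,t7,t9} {t10,t11}
  W234: {t3,t4,t7,t9} {t10,t11}
  W235: {t2,t3,t4,t6,t7,t9,t10,t11}
  W245: {t3,t4,t7,t9} {t10,t11}
  W345: {t3,t4,t7,t9} {t10,t11}
  W1234: {t3,t4,t7,t9} {t10,t11}
  W1235: {t2,t3,t4,t7,t9,t10,t11}
  W1245: {t3,t4,t7,t9} {t10,t11}
  W1345: {t3,t4,t7,t9} {t10,t11}
  W2345: {t3,t4,t7,t9} {t10,t11}
  W12345: {t3,t4,t7,t9} {t10,t11}
C dims 10,19,18,9; δ0: rk 8, SNF 1^8; δ1: rk 11, SNF 1^11; δ2: rk 7, SNF 1^7
Ȟ^0: (10−8)−0=2 ⇒ Z^2
Ȟ^1: (19−11)−8=0 ⇒ 0
Ȟ^2: (18−7)−11=0 ⇒ 0


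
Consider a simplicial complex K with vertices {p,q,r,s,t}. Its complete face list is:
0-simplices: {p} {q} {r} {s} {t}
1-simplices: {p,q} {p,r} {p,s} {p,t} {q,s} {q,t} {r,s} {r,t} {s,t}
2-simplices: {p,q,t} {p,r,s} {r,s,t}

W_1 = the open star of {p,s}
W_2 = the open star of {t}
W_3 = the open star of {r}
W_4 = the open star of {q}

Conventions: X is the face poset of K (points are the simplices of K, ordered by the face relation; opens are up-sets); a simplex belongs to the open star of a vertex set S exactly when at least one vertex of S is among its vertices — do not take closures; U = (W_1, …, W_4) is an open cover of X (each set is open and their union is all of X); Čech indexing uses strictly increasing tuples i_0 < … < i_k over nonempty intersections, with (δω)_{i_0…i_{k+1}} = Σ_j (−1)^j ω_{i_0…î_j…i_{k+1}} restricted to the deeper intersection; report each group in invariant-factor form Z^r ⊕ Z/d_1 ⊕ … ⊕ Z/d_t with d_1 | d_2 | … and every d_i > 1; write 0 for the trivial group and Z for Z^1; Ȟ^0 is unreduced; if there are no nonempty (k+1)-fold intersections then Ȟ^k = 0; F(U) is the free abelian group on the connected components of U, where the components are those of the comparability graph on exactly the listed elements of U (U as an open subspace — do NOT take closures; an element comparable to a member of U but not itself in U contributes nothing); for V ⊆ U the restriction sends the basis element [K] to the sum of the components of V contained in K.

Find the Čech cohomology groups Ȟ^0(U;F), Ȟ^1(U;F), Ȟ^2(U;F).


nonempty intersections:
  W1={{p},{s},{p,q},{p,r},{p,s},{p,t},{q,s},{r,s},{s,t},{p,q,t},{p,r,s},{r,s,t}} W2={{t},{p,t},{q,t},{r,t},{s,t},{p,q,t},{r,s,t}} W3={{r},{p,r},{r,s},{r,t},{p,r,s},{r,s,t}} W4={{q},{p,q},{q,s},{q,t},{p,q,t}}
  W12={{p,t},{s,t},{p,q,t},{r,s,t}} W13={{p,r},{r,s},{p,r,s},{r,s,t}} W14={{p,q},{q,s},{p,q,t}} W23={{r,t},{r,s,t}} W24={{q,t},{p,q,t}}
  W123={{r,s,t}} W124={{p,q,t}}
components per intersection:
  W1: {{p},{s},{p,q},{p,r},{p,s},{p,t},{q,s},{r,s},{s,t},{p,q,t},{p,r,s},{r,s,t}}
  W2: {{t},{p,t},{q,t},{r,t},{s,t},{p,q,t},{r,s,t}}
  W3: {{r},{p,r},{r,s},{r,t},{p,r,s},{r,s,t}}
  W4: {{q},{p,q},{q,s},{q,t},{p,q,t}}
  W12: {{p,t},{p,q,t}} {{s,t},{r,s,t}}
  W13: {{p,r},{r,s},{p,r,s},{r,s,t}}
  W14: {{p,q},{p,q,t}} {{q,s}}
  W23: {{r,t},{r,s,t}}
  W24: {{q,t},{p,q,t}}
  W123: {{r,s,t}}
  W124: {{p,q,t}}
C dims 4,7,2; δ0: rk 3, SNF 1^3; δ1: rk 2, SNF 1^2
Ȟ^0: (4−3)−0=1 ⇒ Z
Ȟ^1: (7−2)−3=2 ⇒ Z^2
Ȟ^2: (2−0)−2=0 ⇒ 0

Ȟ^0 = Z; Ȟ^1 = Z^2; Ȟ^2 = 0


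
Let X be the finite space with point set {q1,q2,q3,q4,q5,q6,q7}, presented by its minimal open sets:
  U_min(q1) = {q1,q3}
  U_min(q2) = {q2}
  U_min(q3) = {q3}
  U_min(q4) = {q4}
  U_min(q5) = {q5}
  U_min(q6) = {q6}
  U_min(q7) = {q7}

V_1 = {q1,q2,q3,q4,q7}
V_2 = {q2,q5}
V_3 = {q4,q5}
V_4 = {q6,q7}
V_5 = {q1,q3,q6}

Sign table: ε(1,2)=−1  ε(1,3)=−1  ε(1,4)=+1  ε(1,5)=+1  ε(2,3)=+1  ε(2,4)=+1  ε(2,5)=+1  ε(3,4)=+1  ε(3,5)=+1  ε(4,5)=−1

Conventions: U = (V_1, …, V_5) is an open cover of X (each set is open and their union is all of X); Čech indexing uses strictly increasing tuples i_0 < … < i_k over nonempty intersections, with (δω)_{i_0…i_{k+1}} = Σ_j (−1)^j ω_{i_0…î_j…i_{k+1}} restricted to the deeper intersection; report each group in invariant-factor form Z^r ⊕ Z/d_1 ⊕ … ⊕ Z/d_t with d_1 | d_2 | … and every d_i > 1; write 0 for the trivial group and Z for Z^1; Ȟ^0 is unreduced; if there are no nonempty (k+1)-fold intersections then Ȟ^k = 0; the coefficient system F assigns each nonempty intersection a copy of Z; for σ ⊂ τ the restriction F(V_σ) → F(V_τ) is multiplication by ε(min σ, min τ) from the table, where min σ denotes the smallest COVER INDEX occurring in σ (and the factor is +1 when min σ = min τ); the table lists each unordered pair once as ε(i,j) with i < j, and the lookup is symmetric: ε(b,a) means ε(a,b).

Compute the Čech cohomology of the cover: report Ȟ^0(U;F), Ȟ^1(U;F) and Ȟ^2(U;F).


nonempty overlaps:
  V12={q2} V13={q4} V14={q7} V15={q1,q3} V23={q5} V45={q6}
C dims 5,6; δ0: rk 5, SNF 1^4·2
degree 0: 5−5−0 = 0 → Ȟ^0 ≅ 0
degree 1: 6−0−5 = 1 plus torsion [2] → Ȟ^1 ≅ Z ⊕ Z/2
degree 2: 0−0−0 = 0 → Ȟ^2 ≅ 0

Ȟ^0(U;F) ≅ 0,  Ȟ^1(U;F) ≅ Z ⊕ Z/2,  Ȟ^2(U;F) ≅ 0


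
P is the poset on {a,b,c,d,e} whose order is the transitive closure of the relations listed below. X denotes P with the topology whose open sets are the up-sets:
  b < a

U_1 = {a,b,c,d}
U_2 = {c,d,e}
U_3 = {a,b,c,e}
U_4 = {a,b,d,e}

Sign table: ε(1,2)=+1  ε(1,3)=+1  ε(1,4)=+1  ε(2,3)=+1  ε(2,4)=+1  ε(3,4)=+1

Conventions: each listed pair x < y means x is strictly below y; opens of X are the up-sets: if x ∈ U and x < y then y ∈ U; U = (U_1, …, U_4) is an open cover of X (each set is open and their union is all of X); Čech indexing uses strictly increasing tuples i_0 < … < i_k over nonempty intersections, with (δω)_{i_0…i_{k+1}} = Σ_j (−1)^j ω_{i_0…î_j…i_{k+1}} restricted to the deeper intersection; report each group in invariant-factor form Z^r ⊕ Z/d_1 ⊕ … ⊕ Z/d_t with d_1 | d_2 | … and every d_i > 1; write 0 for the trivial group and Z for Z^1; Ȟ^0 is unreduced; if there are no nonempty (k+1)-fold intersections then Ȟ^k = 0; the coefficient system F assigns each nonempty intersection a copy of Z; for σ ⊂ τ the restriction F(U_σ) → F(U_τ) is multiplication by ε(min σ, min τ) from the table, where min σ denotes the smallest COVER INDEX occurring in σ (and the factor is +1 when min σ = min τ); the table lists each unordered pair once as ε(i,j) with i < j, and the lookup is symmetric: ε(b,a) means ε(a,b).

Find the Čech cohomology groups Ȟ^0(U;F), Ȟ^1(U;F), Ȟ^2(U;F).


nerve of the cover:
  U12={c,d} U13={a,b,c} U14={a,b,d} U23={c,e} U24={d,e} U34={a,b,e}
  U123={c} U124={d} U134={a,b} U234={e}
C dims 4,6,4; δ0: rk 3, SNF 1^3; δ1: rk 3, SNF 1^3
Ȟ^0 = (4 − 3) − 0 = 1, so Ȟ^0 ≅ Z
Ȟ^1 = (6 − 3) − 3 = 0, so Ȟ^1 ≅ 0
Ȟ^2 = (4 − 0) − 3 = 1, so Ȟ^2 ≅ Z

Ȟ^0 ≅ Z, Ȟ^1 ≅ 0 and Ȟ^2 ≅ Z


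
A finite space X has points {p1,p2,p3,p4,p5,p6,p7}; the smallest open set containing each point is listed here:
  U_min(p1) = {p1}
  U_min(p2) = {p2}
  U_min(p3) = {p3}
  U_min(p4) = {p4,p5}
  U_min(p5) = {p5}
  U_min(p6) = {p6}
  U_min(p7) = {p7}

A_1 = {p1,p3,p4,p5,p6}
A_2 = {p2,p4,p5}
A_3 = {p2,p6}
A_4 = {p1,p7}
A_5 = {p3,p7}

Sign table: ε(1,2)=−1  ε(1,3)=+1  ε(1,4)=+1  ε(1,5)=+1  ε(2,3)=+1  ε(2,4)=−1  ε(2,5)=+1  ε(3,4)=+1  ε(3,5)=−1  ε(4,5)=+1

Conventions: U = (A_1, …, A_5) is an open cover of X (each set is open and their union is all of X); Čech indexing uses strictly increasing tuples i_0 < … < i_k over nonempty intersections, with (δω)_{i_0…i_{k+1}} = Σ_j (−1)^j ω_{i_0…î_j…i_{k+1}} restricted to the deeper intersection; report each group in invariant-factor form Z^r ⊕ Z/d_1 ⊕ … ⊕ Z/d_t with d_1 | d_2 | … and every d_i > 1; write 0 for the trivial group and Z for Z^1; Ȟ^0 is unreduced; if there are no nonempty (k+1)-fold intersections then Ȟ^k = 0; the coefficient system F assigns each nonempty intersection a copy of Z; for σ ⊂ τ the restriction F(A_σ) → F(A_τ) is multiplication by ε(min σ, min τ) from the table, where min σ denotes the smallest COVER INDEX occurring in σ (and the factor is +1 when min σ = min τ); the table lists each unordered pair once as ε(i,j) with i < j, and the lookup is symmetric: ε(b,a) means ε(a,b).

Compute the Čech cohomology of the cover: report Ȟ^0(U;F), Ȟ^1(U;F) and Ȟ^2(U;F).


Ȟ^0 = 0; Ȟ^1 = Z ⊕ Z/2; Ȟ^2 = 0

intersection data:
  A12={p4,p5} A13={p6} A14={p1} A15={p3} A23={p2} A45={p7}
C dims 5,6; δ0: rk 5, SNF 1^4·2
Ȟ^0 = (5 − 5) − 0 = 0, so Ȟ^0 ≅ 0
Ȟ^1 = (6 − 0) − 5 = 1 plus torsion [2], so Ȟ^1 ≅ Z ⊕ Z/2
Ȟ^2 = (0 − 0) − 0 = 0, so Ȟ^2 ≅ 0


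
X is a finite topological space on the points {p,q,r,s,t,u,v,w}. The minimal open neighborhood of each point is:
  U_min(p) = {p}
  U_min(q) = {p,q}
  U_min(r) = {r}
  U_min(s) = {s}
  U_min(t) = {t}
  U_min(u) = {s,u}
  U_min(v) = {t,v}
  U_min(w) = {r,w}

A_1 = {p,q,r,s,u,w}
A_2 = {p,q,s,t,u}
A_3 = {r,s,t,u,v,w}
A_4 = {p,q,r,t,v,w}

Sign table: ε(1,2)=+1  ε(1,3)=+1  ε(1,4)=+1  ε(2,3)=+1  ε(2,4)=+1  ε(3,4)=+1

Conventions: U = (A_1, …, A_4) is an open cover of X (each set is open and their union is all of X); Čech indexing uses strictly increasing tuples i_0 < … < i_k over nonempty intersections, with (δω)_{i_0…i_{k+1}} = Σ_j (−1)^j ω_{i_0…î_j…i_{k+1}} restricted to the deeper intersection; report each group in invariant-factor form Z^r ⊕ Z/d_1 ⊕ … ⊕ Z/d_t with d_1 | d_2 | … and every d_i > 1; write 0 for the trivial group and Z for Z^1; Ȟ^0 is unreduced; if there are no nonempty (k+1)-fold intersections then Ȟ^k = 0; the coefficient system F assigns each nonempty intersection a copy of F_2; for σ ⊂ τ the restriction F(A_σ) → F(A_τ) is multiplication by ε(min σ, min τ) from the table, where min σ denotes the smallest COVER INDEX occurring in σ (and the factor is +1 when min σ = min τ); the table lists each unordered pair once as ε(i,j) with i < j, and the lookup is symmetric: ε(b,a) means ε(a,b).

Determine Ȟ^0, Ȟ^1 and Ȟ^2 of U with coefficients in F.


Ȟ^0 ≅ Z/2,  Ȟ^1 ≅ 0,  Ȟ^2 ≅ Z/2

cover nerve:
  A12={p,q,s,u} A13={r,s,u,w} A14={p,q,r,w} A23={s,t,u} A24={p,q,t} A34={r,t,v,w}
  A123={s,u} A124={p,q} A134={r,w} A234={t}
C dims 4,6,4; δ0: rk_F2 3; δ1: rk_F2 3
Ȟ^0: (4−3)−0=1 ⇒ Z/2
Ȟ^1: (6−3)−3=0 ⇒ 0
Ȟ^2: (4−0)−3=1 ⇒ Z/2


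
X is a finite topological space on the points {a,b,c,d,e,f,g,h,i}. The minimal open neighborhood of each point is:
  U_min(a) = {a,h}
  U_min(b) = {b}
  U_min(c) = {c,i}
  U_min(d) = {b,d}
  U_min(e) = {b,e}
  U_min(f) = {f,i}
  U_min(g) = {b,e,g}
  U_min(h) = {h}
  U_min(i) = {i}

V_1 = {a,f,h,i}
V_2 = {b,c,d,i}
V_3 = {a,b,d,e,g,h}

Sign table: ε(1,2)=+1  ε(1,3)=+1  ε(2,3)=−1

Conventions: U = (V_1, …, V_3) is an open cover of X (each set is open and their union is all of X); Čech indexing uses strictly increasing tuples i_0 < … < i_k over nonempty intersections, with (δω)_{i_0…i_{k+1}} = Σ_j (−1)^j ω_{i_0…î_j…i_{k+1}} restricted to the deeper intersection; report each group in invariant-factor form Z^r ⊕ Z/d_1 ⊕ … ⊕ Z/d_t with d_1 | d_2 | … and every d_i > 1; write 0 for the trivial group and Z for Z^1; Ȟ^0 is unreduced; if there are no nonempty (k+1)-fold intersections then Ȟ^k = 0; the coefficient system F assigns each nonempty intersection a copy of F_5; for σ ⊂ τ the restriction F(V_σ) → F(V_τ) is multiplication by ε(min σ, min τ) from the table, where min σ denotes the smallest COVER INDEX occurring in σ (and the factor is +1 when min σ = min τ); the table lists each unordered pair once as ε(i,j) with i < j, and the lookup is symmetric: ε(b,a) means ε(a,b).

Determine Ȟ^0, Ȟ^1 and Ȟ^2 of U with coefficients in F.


intersection data:
  V12={i} V13={a,h} V23={b,d}
C dims 3,3; δ0: rk_F5 3
Ȟ^0 = (3 − 3) − 0 = 0, so Ȟ^0 ≅ 0
Ȟ^1 = (3 − 0) − 3 = 0, so Ȟ^1 ≅ 0
Ȟ^2 = (0 − 0) − 0 = 0, so Ȟ^2 ≅ 0

Ȟ^0 ≅ 0, Ȟ^1 ≅ 0, Ȟ^2 ≅ 0


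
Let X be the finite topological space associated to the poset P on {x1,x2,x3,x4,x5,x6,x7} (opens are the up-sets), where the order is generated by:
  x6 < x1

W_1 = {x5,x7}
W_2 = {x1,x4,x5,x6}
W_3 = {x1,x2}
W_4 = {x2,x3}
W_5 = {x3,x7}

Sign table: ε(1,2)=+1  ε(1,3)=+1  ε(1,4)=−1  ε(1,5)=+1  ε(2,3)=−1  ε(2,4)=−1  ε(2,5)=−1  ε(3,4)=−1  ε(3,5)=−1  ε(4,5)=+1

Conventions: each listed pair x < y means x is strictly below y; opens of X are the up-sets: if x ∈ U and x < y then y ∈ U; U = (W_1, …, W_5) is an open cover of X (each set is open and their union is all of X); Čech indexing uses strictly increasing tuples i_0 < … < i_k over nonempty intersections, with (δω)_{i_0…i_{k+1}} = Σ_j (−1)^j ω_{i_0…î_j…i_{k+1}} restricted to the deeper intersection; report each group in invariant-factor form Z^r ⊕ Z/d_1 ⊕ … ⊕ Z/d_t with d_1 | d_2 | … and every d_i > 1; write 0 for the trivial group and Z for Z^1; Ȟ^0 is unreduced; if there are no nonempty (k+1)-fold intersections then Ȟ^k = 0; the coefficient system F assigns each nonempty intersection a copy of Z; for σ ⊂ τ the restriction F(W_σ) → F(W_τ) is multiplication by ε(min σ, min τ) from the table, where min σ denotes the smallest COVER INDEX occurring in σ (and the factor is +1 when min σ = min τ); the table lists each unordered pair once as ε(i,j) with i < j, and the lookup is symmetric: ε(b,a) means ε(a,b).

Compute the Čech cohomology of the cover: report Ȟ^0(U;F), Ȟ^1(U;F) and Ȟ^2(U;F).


nerve simplices:
  W12={x5} W15={x7} W23={x1} W34={x2} W45={x3}
C dims 5,5; δ0: rk 4, SNF 1^4
degree 0: 5−4−0 = 1 → Ȟ^0 ≅ Z
degree 1: 5−0−4 = 1 → Ȟ^1 ≅ Z
degree 2: 0−0−0 = 0 → Ȟ^2 ≅ 0

Ȟ^0 ≅ Z, Ȟ^1 ≅ Z and Ȟ^2 ≅ 0


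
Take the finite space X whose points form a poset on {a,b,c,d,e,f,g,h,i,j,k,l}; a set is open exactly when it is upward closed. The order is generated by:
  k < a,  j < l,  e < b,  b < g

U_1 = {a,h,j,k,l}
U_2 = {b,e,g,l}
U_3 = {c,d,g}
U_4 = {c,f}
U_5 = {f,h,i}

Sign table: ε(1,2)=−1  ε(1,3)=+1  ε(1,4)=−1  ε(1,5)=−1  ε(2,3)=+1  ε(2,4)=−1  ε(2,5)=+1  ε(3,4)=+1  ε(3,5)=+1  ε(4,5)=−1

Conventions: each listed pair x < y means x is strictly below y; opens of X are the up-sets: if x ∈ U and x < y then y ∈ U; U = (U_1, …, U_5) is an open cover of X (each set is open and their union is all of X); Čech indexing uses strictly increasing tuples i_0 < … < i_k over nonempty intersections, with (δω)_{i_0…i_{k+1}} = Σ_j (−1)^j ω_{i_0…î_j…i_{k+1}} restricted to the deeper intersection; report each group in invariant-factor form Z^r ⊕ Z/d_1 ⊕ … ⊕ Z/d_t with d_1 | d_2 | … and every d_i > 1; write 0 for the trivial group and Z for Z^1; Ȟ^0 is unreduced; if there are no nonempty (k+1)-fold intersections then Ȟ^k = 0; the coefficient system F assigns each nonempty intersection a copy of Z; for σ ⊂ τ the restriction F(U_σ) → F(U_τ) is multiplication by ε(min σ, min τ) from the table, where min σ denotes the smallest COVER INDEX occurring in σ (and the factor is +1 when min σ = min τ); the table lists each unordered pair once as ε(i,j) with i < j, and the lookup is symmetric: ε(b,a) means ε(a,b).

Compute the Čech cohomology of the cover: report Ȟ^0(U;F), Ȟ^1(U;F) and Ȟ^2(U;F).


nonempty intersections:
  U12={l} U15={h} U23={g} U34={c} U45={f}
C dims 5,5; δ0: rk 5, SNF 1^4·2
Ȟ^0: (5−5)−0=0 ⇒ 0
Ȟ^1: (5−0)−5=0 plus torsion [2] ⇒ Z/2
Ȟ^2: (0−0)−0=0 ⇒ 0

Ȟ^0(U;F) ≅ 0, Ȟ^1(U;F) ≅ Z/2, Ȟ^2(U;F) ≅ 0


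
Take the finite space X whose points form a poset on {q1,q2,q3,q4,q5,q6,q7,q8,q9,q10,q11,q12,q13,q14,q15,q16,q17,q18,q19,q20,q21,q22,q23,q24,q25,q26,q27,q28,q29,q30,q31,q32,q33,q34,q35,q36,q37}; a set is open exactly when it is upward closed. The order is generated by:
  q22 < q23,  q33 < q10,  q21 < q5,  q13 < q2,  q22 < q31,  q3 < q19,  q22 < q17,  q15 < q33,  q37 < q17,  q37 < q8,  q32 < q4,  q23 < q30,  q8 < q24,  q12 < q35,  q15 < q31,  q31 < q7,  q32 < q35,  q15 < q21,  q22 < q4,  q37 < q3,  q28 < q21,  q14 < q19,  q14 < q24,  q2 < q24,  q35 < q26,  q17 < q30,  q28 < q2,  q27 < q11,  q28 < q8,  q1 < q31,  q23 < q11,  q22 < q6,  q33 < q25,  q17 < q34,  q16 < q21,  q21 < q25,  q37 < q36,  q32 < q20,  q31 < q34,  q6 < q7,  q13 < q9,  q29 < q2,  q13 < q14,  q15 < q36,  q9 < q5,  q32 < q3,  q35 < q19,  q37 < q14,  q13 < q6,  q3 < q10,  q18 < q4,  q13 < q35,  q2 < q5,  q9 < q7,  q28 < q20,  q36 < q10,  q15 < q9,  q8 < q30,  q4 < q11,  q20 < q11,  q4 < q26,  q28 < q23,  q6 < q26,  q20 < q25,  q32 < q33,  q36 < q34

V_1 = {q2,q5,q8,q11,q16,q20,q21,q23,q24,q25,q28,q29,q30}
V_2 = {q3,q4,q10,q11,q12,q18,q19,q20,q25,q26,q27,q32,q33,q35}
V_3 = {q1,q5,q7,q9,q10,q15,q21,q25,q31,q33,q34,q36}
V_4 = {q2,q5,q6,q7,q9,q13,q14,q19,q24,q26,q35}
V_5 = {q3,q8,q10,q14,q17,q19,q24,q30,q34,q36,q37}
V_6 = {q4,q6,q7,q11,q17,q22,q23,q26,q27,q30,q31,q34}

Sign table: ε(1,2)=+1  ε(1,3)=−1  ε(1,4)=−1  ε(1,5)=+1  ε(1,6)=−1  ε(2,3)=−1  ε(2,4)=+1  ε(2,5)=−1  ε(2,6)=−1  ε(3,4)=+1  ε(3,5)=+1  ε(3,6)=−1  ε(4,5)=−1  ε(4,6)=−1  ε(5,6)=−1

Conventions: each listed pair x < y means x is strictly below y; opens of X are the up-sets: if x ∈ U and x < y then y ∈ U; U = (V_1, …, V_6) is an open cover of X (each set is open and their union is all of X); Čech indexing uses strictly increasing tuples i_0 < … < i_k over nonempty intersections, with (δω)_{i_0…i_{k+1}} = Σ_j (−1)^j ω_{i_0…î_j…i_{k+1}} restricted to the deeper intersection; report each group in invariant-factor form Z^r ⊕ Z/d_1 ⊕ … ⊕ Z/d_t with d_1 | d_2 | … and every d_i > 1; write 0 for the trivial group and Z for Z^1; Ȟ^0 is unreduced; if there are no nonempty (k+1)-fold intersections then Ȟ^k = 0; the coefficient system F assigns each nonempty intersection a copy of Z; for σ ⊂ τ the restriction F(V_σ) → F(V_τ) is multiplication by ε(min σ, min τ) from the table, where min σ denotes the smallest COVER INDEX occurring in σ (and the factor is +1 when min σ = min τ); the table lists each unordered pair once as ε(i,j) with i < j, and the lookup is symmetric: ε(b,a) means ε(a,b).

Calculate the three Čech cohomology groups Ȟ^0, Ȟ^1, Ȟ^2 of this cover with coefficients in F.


Ȟ^0(U;F) ≅ 0, Ȟ^1(U;F) ≅ Z/2 and Ȟ^2(U;F) ≅ Z

nonempty intersections:
  V12={q11,q20,q25} V13={q5,q21,q25} V14={q2,q5,q24} V15={q8,q24,q30} V16={q11,q23,q30} V23={q10,q25,q33} V24={q19,q26,q35} V25={q3,q10,q19} V26={q4,q11,q26,q27} V34={q5,q7,q9} V35={q10,q34,q36} V36={q7,q31,q34} V45={q14,q19,q24} V46={q6,q7,q26} V56={q17,q30,q34}
  V123={q25} V126={q11} V134={q5} V145={q24} V156={q30} V235={q10} V245={q19} V246={q26} V346={q7} V356={q34}
C dims 6,15,10; δ0: rk 6, SNF 1^5·2; δ1: rk 9, SNF 1^9
Ȟ^0: (6−6)−0=0 ⇒ 0
Ȟ^1: (15−9)−6=0 plus torsion [2] ⇒ Z/2
Ȟ^2: (10−0)−9=1 ⇒ Z


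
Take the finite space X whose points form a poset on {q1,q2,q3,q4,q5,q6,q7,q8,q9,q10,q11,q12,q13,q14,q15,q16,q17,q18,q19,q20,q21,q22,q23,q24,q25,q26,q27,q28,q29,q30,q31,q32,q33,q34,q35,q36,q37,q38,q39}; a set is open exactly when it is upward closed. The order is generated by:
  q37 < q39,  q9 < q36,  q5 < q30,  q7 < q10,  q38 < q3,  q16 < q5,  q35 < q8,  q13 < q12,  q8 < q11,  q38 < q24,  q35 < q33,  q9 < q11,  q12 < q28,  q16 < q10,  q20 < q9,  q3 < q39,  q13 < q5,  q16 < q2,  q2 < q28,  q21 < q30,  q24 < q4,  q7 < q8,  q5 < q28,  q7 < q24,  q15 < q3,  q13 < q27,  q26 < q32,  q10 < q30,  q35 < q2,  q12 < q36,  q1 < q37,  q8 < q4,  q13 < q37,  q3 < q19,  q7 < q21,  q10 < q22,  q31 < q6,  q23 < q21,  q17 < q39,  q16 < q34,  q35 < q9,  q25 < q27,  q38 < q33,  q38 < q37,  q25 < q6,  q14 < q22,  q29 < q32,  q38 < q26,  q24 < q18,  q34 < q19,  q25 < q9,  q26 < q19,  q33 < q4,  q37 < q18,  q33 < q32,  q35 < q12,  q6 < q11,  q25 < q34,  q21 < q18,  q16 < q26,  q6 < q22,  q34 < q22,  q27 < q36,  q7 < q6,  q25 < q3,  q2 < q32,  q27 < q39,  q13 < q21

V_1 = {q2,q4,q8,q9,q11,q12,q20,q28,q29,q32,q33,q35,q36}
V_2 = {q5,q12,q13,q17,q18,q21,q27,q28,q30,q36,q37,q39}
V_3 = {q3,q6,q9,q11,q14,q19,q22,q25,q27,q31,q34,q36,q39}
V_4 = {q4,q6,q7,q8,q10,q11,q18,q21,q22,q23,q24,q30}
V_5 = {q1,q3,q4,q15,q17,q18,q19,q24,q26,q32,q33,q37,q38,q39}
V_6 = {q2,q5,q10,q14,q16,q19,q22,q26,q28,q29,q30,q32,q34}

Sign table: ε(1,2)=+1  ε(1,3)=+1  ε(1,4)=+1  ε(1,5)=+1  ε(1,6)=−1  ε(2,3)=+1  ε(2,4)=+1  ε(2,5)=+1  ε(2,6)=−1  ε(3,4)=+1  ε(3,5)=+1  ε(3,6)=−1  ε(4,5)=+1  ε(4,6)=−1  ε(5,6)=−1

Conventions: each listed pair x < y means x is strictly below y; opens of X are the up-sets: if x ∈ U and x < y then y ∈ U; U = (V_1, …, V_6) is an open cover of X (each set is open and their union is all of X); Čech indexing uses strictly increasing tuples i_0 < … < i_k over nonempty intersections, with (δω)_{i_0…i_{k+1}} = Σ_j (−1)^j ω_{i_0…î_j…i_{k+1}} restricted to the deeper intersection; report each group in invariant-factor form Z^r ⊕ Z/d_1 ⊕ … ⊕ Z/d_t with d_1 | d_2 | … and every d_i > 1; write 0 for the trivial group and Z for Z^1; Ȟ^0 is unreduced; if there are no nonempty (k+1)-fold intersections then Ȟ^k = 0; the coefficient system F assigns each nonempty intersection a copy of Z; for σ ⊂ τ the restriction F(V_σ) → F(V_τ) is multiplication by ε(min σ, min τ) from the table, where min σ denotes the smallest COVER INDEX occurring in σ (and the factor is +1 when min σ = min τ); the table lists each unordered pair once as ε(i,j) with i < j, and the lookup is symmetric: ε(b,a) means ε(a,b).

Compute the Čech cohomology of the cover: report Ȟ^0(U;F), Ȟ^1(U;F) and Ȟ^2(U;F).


Ȟ^0 ≅ Z,  Ȟ^1 ≅ 0,  Ȟ^2 ≅ Z/2

cover nerve:
  V12={q12,q28,q36} V13={q9,q11,q36} V14={q4,q8,q11} V15={q4,q32,q33} V16={q2,q28,q29,q32} V23={q27,q36,q39} V24={q18,q21,q30} V25={q17,q18,q37,q39} V26={q5,q28,q30} V34={q6,q11,q22} V35={q3,q19,q39} V36={q14,q19,q22,q34} V45={q4,q18,q24} V46={q10,q22,q30} V56={q19,q26,q32}
  V123={q36} V126={q28} V134={q11} V145={q4} V156={q32} V235={q39} V245={q18} V246={q30} V346={q22} V356={q19}
C dims 6,15,10; δ0: rk 5, SNF 1^5; δ1: rk 10, SNF 1^9·2
Ȟ^0: (6−5)−0=1 ⇒ Z
Ȟ^1: (15−10)−5=0 ⇒ 0
Ȟ^2: (10−0)−10=0 plus torsion [2] ⇒ Z/2


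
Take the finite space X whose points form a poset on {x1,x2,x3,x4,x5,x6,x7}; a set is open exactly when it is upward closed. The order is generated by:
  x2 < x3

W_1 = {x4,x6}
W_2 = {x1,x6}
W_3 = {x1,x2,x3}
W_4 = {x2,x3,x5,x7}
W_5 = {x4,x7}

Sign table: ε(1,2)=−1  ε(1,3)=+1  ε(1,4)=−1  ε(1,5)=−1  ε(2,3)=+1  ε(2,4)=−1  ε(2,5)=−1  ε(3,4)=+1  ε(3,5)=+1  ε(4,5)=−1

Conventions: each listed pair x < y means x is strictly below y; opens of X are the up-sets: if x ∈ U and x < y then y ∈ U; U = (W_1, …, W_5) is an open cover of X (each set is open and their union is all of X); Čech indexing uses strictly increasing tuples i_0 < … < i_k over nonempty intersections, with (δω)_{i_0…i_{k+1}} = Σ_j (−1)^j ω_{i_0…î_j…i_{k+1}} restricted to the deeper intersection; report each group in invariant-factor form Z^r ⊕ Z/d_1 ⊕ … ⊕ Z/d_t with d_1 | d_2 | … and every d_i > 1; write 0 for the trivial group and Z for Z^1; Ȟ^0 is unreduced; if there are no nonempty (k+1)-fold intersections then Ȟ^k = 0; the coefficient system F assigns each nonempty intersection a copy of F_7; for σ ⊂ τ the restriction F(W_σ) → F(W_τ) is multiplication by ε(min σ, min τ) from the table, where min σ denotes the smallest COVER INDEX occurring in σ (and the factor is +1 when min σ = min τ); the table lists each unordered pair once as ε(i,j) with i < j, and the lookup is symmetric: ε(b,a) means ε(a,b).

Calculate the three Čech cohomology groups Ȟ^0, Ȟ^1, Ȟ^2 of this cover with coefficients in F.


intersection data:
  W12={x6} W15={x4} W23={x1} W34={x2,x3} W45={x7}
C dims 5,5; δ0: rk_F7 5
Ȟ^0 = (5 − 5) − 0 = 0, so Ȟ^0 ≅ 0
Ȟ^1 = (5 − 0) − 5 = 0, so Ȟ^1 ≅ 0
Ȟ^2 = (0 − 0) − 0 = 0, so Ȟ^2 ≅ 0

Ȟ^0 ≅ 0,  Ȟ^1 ≅ 0,  Ȟ^2 ≅ 0


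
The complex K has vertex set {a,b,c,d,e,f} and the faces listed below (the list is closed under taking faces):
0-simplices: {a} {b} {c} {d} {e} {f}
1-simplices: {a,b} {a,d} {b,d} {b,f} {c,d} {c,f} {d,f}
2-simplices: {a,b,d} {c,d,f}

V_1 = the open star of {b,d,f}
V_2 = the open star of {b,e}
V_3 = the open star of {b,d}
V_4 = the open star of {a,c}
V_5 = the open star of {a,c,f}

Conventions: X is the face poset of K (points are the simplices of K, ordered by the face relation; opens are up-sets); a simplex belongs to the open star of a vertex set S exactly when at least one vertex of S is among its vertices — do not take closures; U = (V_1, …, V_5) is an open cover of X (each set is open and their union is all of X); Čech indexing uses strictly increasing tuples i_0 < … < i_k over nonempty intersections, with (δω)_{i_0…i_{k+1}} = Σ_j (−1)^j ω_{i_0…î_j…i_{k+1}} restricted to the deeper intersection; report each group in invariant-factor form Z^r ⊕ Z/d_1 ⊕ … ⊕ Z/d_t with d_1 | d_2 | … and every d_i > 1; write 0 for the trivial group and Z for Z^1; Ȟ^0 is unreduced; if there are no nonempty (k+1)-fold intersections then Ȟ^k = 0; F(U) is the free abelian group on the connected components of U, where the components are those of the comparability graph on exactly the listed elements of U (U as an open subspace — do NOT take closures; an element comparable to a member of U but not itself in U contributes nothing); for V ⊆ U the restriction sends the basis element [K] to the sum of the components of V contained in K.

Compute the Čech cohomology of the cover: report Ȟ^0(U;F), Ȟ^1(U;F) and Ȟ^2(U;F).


nonempty overlaps:
  V1={{b},{d},{f},{a,b},{a,d},{b,d},{b,f},{c,d},{c,f},{d,f},{a,b,d},{c,d,f}} V2={{b},{e},{a,b},{b,d},{b,f},{a,b,d}} V3={{b},{d},{a,b},{a,d},{b,d},{b,f},{c,d},{d,f},{a,b,d},{c,d,f}} V4={{a},{c},{a,b},{a,d},{c,d},{c,f},{a,b,d},{c,d,f}} V5={{a},{c},{f},{a,b},{a,d},{b,f},{c,d},{c,f},{d,f},{a,b,d},{c,d,f}}
  V12={{b},{a,b},{b,d},{b,f},{a,b,d}} V13={{b},{d},{a,b},{a,d},{b,d},{b,f},{c,d},{d,f},{a,b,d},{c,d,f}} V14={{a,b},{a,d},{c,d},{c,f},{a,b,d},{c,d,f}} V15={{f},{a,b},{a,d},{b,f},{c,d},{c,f},{d,f},{a,b,d},{c,d,f}} V23={{b},{a,b},{b,d},{b,f},{a,b,d}} V24={{a,b},{a,b,d}} V25={{a,b},{b,f},{a,b,d}} V34={{a,b},{a,d},{c,d},{a,b,d},{c,d,f}} V35={{a,b},{a,d},{b,f},{c,d},{d,f},{a,b,d},{c,d,f}} V45={{a},{c},{a,b},{a,d},{c,d},{c,f},{a,b,d},{c,d,f}}
  V123={{b},{a,b},{b,d},{b,f},{a,b,d}} V124={{a,b},{a,b,d}} V125={{a,b},{b,f},{a,b,d}} V134={{a,b},{a,d},{c,d},{a,b,d},{c,d,f}} V135={{a,b},{a,d},{b,f},{c,d},{d,f},{a,b,d},{c,d,f}} V145={{a,b},{a,d},{c,d},{c,f},{a,b,d},{c,d,f}} V234={{a,b},{a,b,d}} V235={{a,b},{b,f},{a,b,d}} V245={{a,b},{a,b,d}} V345={{a,b},{a,d},{c,d},{a,b,d},{c,d,f}}
  V1234={{a,b},{a,b,d}} V1235={{a,b},{b,f},{a,b,d}} V1245={{a,b},{a,b,d}} V1345={{a,b},{a,d},{c,d},{a,b,d},{c,d,f}} V2345={{a,b},{a,b,d}}
  V12345={{a,b},{a,b,d}}
components per intersection:
  V1: {{b},{d},{f},{a,b},{a,d},{b,d},{b,f},{c,d},{c,f},{d,f},{a,b,d},{c,d,f}}
  V2: {{b},{a,b},{b,d},{b,f},{a,b,d}} {{e}}
  V3: {{b},{d},{a,b},{a,d},{b,d},{b,f},{c,d},{d,f},{a,b,d},{c,d,f}}
  V4: {{a},{a,b},{a,d},{a,b,d}} {{c},{c,d},{c,f},{c,d,f}}
  V5: {{a},{a,b},{a,d},{a,b,d}} {{c},{f},{b,f},{c,d},{c,f},{d,f},{c,d,f}}
  V12: {{b},{a,b},{b,d},{b,f},{a,b,d}}
  V13: {{b},{d},{a,b},{a,d},{b,d},{b,f},{c,d},{d,f},{a,b,d},{c,d,f}}
  V14: {{a,b},{a,d},{a,b,d}} {{c,d},{c,f},{c,d,f}}
  V15: {{f},{b,f},{c,d},{c,f},{d,f},{c,d,f}} {{a,b},{a,d},{a,b,d}}
  V23: {{b},{a,b},{b,d},{b,f},{a,b,d}}
  V24: {{a,b},{a,b,d}}
  V25: {{a,b},{a,b,d}} {{b,f}}
  V34: {{a,b},{a,d},{a,b,d}} {{c,d},{c,d,f}}
  V35: {{a,b},{a,d},{a,b,d}} {{b,f}} {{c,d},{d,f},{c,d,f}}
  V45: {{a},{a,b},{a,d},{a,b,d}} {{c},{c,d},{c,f},{c,d,f}}
  V123: {{b},{a,b},{b,d},{b,f},{a,b,d}}
  V124: {{a,b},{a,b,d}}
  V125: {{a,b},{a,b,d}} {{b,f}}
  V134: {{a,b},{a,d},{a,b,d}} {{c,d},{c,d,f}}
  V135: {{a,b},{a,d},{a,b,d}} {{b,f}} {{c,d},{d,f},{c,d,f}}
  V145: {{a,b},{a,d},{a,b,d}} {{c,d},{c,f},{c,d,f}}
  V234: {{a,b},{a,b,d}}
  V235: {{a,b},{a,b,d}} {{b,f}}
  V245: {{a,b},{a,b,d}}
  V345: {{a,b},{a,d},{a,b,d}} {{c,d},{c,d,f}}
  V1234: {{a,b},{a,b,d}}
  V1235: {{a,b},{a,b,d}} {{b,f}}
  V1245: {{a,b},{a,b,d}}
  V1345: {{a,b},{a,d},{a,b,d}} {{c,d},{c,d,f}}
  V2345: {{a,b},{a,b,d}}
  V12345: {{a,b},{a,b,d}}
C dims 8,17,17,7; δ0: rk 6, SNF 1^6; δ1: rk 11, SNF 1^11; δ2: rk 6, SNF 1^6
degree 0: 8−6−0 = 2 → Ȟ^0 ≅ Z^2
degree 1: 17−11−6 = 0 → Ȟ^1 ≅ 0
degree 2: 17−6−11 = 0 → Ȟ^2 ≅ 0

Ȟ^0 = Z^2, Ȟ^1 = 0 and Ȟ^2 = 0
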